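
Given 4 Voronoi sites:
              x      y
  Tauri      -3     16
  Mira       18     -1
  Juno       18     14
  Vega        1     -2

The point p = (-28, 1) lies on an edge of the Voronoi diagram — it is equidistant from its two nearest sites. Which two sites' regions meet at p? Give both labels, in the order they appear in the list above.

Tauri and Vega

Squared distances from p to each site:
d²(p, Tauri) = 625 + 225 = 850
d²(p, Mira) = 2116 + 4 = 2120
d²(p, Juno) = 2116 + 169 = 2285
d²(p, Vega) = 841 + 9 = 850
p is equidistant from Tauri and Vega (both at squared distance 850), and every other site is strictly farther — so p lies on the Tauri–Vega Voronoi edge.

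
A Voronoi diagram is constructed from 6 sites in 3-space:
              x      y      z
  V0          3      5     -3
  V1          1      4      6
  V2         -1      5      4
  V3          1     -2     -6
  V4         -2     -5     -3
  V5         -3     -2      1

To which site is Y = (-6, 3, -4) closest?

Compare squared distances (the ordering matches that of the actual distances):
|YV0|² = (-6−3)² + (3−5)² + (-4−(-3))² = 81 + 4 + 1 = 86
|YV1|² = (-6−1)² + (3−4)² + (-4−6)² = 49 + 1 + 100 = 150
|YV2|² = (-6−(-1))² + (3−5)² + (-4−4)² = 25 + 4 + 64 = 93
|YV3|² = (-6−1)² + (3−(-2))² + (-4−(-6))² = 49 + 25 + 4 = 78
|YV4|² = (-6−(-2))² + (3−(-5))² + (-4−(-3))² = 16 + 64 + 1 = 81
|YV5|² = (-6−(-3))² + (3−(-2))² + (-4−1)² = 9 + 25 + 25 = 59
The smallest is to V5, so Y lies in the Voronoi region of V5.

V5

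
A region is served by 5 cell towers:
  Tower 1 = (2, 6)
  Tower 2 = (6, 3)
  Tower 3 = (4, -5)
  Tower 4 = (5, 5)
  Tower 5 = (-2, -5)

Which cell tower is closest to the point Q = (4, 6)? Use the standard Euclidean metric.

Squared Euclidean distances:
d²(Q, Tower 1) = 4 + 0 = 4
d²(Q, Tower 2) = 4 + 9 = 13
d²(Q, Tower 3) = 0 + 121 = 121
d²(Q, Tower 4) = 1 + 1 = 2
d²(Q, Tower 5) = 36 + 121 = 157
Minimum is at Tower 4.

Tower 4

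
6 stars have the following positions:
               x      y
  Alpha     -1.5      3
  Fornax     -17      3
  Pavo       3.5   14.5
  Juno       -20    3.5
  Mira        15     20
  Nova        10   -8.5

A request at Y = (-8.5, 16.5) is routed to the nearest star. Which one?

Compare squared distances (the ordering matches that of the actual distances):
d²(Y, Alpha) = 49 + 182.25 = 231.25
d²(Y, Fornax) = 72.25 + 182.25 = 254.5
d²(Y, Pavo) = 144 + 4 = 148
d²(Y, Juno) = 132.25 + 169 = 301.25
d²(Y, Mira) = 552.25 + 12.25 = 564.5
d²(Y, Nova) = 342.25 + 625 = 967.25
The smallest is to Pavo, so Y lies in the Voronoi region of Pavo.

Pavo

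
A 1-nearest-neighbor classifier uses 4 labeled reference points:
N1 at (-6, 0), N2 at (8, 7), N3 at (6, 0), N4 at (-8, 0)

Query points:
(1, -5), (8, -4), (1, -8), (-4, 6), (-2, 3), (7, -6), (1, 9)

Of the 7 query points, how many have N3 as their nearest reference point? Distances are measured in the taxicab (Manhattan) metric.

4

(1, -5) — d to each: N1:12, N2:19, N3:10, N4:14 → nearest is N3
(8, -4) — d to each: N1:18, N2:11, N3:6, N4:20 → nearest is N3
(1, -8) — d to each: N1:15, N2:22, N3:13, N4:17 → nearest is N3
(-4, 6) — d to each: N1:8, N2:13, N3:16, N4:10 → nearest is N1
(-2, 3) — d to each: N1:7, N2:14, N3:11, N4:9 → nearest is N1
(7, -6) — d to each: N1:19, N2:14, N3:7, N4:21 → nearest is N3
(1, 9) — d to each: N1:16, N2:9, N3:14, N4:18 → nearest is N2
4 of the 7 points have N3 as nearest.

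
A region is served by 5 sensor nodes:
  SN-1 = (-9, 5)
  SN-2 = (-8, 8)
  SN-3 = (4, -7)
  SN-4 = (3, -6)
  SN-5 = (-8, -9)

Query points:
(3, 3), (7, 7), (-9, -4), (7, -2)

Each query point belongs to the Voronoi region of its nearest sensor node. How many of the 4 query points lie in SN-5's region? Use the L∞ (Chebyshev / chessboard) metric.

(3, 3) — d to each: SN-1:12, SN-2:11, SN-3:10, SN-4:9, SN-5:12 → nearest is SN-4
(7, 7) — d to each: SN-1:16, SN-2:15, SN-3:14, SN-4:13, SN-5:16 → nearest is SN-4
(-9, -4) — d to each: SN-1:9, SN-2:12, SN-3:13, SN-4:12, SN-5:5 → nearest is SN-5
(7, -2) — d to each: SN-1:16, SN-2:15, SN-3:5, SN-4:4, SN-5:15 → nearest is SN-4
1 of the 4 points has SN-5 as nearest.

1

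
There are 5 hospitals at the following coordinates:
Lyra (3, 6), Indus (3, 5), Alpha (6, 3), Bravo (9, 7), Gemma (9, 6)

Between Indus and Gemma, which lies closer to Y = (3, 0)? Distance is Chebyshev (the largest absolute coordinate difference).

Indus

d(Y, Indus) = max(0, 5) = 5
d(Y, Gemma) = max(6, 6) = 6
5 < 6, so Indus is closer.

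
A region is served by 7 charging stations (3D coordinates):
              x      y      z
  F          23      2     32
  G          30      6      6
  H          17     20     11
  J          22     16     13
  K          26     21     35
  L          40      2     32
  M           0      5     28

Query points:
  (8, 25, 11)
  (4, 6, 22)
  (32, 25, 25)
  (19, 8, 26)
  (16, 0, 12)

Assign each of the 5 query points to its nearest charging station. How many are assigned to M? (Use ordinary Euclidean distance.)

1

(8, 25, 11) — d² to each: F:1195, G:870, H:106, J:281, K:916, L:1994, M:753 → nearest is H
(4, 6, 22) — d² to each: F:477, G:932, H:486, J:505, K:878, L:1412, M:53 → nearest is M
(32, 25, 25) — d² to each: F:659, G:726, H:446, J:325, K:152, L:642, M:1433 → nearest is K
(19, 8, 26) — d² to each: F:88, G:525, H:373, J:242, K:299, L:513, M:374 → nearest is F
(16, 0, 12) — d² to each: F:453, G:268, H:402, J:293, K:1070, L:980, M:537 → nearest is G
1 of the 5 points has M as nearest.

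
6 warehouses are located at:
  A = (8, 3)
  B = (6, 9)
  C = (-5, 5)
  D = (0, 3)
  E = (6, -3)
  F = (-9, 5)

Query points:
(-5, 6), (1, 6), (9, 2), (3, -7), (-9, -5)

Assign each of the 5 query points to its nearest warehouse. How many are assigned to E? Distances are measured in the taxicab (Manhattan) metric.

1

(-5, 6) — d to each: A:16, B:14, C:1, D:8, E:20, F:5 → nearest is C
(1, 6) — d to each: A:10, B:8, C:7, D:4, E:14, F:11 → nearest is D
(9, 2) — d to each: A:2, B:10, C:17, D:10, E:8, F:21 → nearest is A
(3, -7) — d to each: A:15, B:19, C:20, D:13, E:7, F:24 → nearest is E
(-9, -5) — d to each: A:25, B:29, C:14, D:17, E:17, F:10 → nearest is F
1 of the 5 points has E as nearest.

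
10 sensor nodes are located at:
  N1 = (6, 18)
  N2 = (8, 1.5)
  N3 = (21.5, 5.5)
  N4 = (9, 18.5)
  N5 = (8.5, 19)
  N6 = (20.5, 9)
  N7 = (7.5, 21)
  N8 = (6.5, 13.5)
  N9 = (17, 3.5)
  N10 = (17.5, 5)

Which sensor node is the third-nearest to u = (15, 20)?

N7

Squared Euclidean distances:
|uN1|² = 81 + 4 = 85
|uN2|² = 49 + 342.25 = 391.25
|uN3|² = 42.25 + 210.25 = 252.5
|uN4|² = 36 + 2.25 = 38.25
|uN5|² = 42.25 + 1 = 43.25
|uN6|² = 30.25 + 121 = 151.25
|uN7|² = 56.25 + 1 = 57.25
|uN8|² = 72.25 + 42.25 = 114.5
|uN9|² = 4 + 272.25 = 276.25
d²(u, N10) = 6.25 + 225 = 231.25
Sorted ascending: N4, N5, N7, N1, … — the third-nearest is N7.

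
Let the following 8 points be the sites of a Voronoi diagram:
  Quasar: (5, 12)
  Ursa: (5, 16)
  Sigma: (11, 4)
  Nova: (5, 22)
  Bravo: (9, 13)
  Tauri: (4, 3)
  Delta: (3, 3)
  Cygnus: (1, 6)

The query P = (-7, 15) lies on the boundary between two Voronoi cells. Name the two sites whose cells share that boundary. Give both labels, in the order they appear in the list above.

Ursa and Cygnus

Squared distances from P to each site:
d²(P, Quasar) = 144 + 9 = 153
d²(P, Ursa) = 144 + 1 = 145
d²(P, Sigma) = 324 + 121 = 445
d²(P, Nova) = 144 + 49 = 193
d²(P, Bravo) = 256 + 4 = 260
d²(P, Tauri) = 121 + 144 = 265
d²(P, Delta) = 100 + 144 = 244
d²(P, Cygnus) = 64 + 81 = 145
P is equidistant from Ursa and Cygnus (both at squared distance 145), and every other site is strictly farther — so P lies on the Ursa–Cygnus Voronoi edge.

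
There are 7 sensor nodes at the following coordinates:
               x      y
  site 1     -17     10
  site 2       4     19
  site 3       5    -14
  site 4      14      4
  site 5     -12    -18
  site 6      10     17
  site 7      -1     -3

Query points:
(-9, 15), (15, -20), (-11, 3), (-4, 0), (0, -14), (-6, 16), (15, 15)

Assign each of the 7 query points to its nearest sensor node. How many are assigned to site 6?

(-9, 15) — d² to each: site 1:89, site 2:185, site 3:1037, site 4:650, site 5:1098, site 6:365, site 7:388 → nearest is site 1
(15, -20) — d² to each: site 1:1924, site 2:1642, site 3:136, site 4:577, site 5:733, site 6:1394, site 7:545 → nearest is site 3
(-11, 3) — d² to each: site 1:85, site 2:481, site 3:545, site 4:626, site 5:442, site 6:637, site 7:136 → nearest is site 1
(-4, 0) — d² to each: site 1:269, site 2:425, site 3:277, site 4:340, site 5:388, site 6:485, site 7:18 → nearest is site 7
(0, -14) — d² to each: site 1:865, site 2:1105, site 3:25, site 4:520, site 5:160, site 6:1061, site 7:122 → nearest is site 3
(-6, 16) — d² to each: site 1:157, site 2:109, site 3:1021, site 4:544, site 5:1192, site 6:257, site 7:386 → nearest is site 2
(15, 15) — d² to each: site 1:1049, site 2:137, site 3:941, site 4:122, site 5:1818, site 6:29, site 7:580 → nearest is site 6
1 of the 7 points has site 6 as nearest.

1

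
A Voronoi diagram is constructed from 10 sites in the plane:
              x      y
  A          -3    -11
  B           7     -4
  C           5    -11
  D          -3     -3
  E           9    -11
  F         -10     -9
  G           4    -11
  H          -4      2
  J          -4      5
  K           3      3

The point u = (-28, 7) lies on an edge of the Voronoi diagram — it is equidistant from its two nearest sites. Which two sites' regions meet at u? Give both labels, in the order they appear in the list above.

Squared distances from u to each site:
|uA|² = 625 + 324 = 949
|uB|² = 1225 + 121 = 1346
|uC|² = 1089 + 324 = 1413
|uD|² = 625 + 100 = 725
|uE|² = 1369 + 324 = 1693
|uF|² = 324 + 256 = 580
|uG|² = 1024 + 324 = 1348
|uH|² = 576 + 25 = 601
|uJ|² = 576 + 4 = 580
|uK|² = 961 + 16 = 977
u is equidistant from F and J (both at squared distance 580), and every other site is strictly farther — so u lies on the F–J Voronoi edge.

F and J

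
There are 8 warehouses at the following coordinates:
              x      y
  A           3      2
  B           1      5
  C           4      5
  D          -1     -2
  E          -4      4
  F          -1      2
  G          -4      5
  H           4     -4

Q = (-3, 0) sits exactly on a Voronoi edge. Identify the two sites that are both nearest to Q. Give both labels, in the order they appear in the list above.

D and F

Squared distances from Q to each site:
|QA|² = 36 + 4 = 40
|QB|² = 16 + 25 = 41
|QC|² = 49 + 25 = 74
|QD|² = 4 + 4 = 8
|QE|² = 1 + 16 = 17
|QF|² = 4 + 4 = 8
|QG|² = 1 + 25 = 26
|QH|² = 49 + 16 = 65
Q is equidistant from D and F (both at squared distance 8), and every other site is strictly farther — so Q lies on the D–F Voronoi edge.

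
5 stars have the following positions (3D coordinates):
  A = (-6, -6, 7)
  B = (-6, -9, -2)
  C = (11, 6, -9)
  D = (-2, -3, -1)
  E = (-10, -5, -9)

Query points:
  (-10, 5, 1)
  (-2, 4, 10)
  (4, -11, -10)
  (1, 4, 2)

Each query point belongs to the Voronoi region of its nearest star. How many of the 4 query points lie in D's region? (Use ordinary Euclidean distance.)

(-10, 5, 1) — d² to each: A:173, B:221, C:542, D:132, E:200 → nearest is D
(-2, 4, 10) — d² to each: A:125, B:329, C:534, D:170, E:506 → nearest is A
(4, -11, -10) — d² to each: A:414, B:168, C:339, D:181, E:233 → nearest is B
(1, 4, 2) — d² to each: A:174, B:234, C:225, D:67, E:323 → nearest is D
2 of the 4 points have D as nearest.

2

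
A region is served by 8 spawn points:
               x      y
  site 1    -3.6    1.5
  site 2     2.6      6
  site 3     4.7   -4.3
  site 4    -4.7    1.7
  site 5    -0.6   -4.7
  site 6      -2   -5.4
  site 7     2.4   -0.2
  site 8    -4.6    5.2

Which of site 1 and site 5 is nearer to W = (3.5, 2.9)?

site 1

Compare squared distances:
d²(W, site 1) = (3.5−(-3.6))² + (2.9−1.5)² = 50.41 + 1.96 = 52.37
d²(W, site 5) = (3.5−(-0.6))² + (2.9−(-4.7))² = 16.81 + 57.76 = 74.57
52.37 < 74.57, so site 1 is closer.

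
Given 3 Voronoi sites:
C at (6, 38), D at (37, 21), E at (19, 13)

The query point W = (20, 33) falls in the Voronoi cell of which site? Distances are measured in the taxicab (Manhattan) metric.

C

d(W,C) = |20−6| + |33−38| = 14 + 5 = 19
d(W,D) = |20−37| + |33−21| = 17 + 12 = 29
d(W,E) = |20−19| + |33−13| = 1 + 20 = 21
C is nearest.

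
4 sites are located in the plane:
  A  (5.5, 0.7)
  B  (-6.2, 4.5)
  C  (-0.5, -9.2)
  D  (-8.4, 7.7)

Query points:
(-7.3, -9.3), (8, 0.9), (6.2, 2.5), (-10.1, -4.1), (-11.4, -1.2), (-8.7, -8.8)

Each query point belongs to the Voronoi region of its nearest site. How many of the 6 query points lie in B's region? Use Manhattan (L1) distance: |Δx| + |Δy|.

(-7.3, -9.3) — d to each: A:22.8, B:14.9, C:6.9, D:18.1 → nearest is C
(8, 0.9) — d to each: A:2.7, B:17.8, C:18.6, D:23.2 → nearest is A
(6.2, 2.5) — d to each: A:2.5, B:14.4, C:18.4, D:19.8 → nearest is A
(-10.1, -4.1) — d to each: A:20.4, B:12.5, C:14.7, D:13.5 → nearest is B
(-11.4, -1.2) — d to each: A:18.8, B:10.9, C:18.9, D:11.9 → nearest is B
(-8.7, -8.8) — d to each: A:23.7, B:15.8, C:8.6, D:16.8 → nearest is C
2 of the 6 points have B as nearest.

2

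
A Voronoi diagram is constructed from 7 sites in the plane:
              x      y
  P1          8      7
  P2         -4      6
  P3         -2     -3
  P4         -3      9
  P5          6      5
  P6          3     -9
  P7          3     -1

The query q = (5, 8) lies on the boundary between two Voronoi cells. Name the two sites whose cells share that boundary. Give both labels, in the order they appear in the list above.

Squared distances from q to each site:
|qP1|² = 9 + 1 = 10
|qP2|² = 81 + 4 = 85
|qP3|² = 49 + 121 = 170
|qP4|² = 64 + 1 = 65
|qP5|² = 1 + 9 = 10
|qP6|² = 4 + 289 = 293
|qP7|² = 4 + 81 = 85
q is equidistant from P1 and P5 (both at squared distance 10), and every other site is strictly farther — so q lies on the P1–P5 Voronoi edge.

P1 and P5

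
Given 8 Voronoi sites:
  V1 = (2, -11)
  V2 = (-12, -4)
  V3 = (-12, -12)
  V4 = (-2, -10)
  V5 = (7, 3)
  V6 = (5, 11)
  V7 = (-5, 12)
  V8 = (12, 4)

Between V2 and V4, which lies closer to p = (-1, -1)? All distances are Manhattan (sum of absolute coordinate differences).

d(p,V2) = |-1−(-12)| + |-1−(-4)| = 11 + 3 = 14
d(p,V4) = |-1−(-2)| + |-1−(-10)| = 1 + 9 = 10
14 > 10, so V4 is closer.

V4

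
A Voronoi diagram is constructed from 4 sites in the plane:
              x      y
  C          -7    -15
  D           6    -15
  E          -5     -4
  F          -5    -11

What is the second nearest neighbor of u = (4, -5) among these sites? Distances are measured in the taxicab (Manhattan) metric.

d(u,C) = |4−(-7)| + |-5−(-15)| = 11 + 10 = 21
d(u,D) = |4−6| + |-5−(-15)| = 2 + 10 = 12
d(u,E) = |4−(-5)| + |-5−(-4)| = 9 + 1 = 10
d(u,F) = |4−(-5)| + |-5−(-11)| = 9 + 6 = 15
Sorted ascending: E, D, F, … — the second-nearest is D.

D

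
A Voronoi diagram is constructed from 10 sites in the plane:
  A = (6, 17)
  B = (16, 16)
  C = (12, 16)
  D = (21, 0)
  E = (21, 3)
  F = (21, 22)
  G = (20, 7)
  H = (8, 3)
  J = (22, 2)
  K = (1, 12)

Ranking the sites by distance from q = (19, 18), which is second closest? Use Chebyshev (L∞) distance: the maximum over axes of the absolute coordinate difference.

F

d(q,A) = max(13, 1) = 13
d(q,B) = max(3, 2) = 3
d(q,C) = max(7, 2) = 7
d(q,D) = max(2, 18) = 18
d(q,E) = max(2, 15) = 15
d(q,F) = max(2, 4) = 4
d(q,G) = max(1, 11) = 11
d(q,H) = max(11, 15) = 15
d(q,J) = max(3, 16) = 16
d(q,K) = max(18, 6) = 18
Sorted ascending: B, F, C, … — the second-nearest is F.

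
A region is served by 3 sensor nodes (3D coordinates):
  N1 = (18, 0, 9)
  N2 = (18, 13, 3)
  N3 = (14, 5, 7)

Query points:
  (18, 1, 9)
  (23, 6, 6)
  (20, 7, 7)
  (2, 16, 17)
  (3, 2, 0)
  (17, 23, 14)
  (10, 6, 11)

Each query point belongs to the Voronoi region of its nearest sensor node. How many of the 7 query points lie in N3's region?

4

(18, 1, 9) — d² to each: N1:1, N2:180, N3:36 → nearest is N1
(23, 6, 6) — d² to each: N1:70, N2:83, N3:83 → nearest is N1
(20, 7, 7) — d² to each: N1:57, N2:56, N3:40 → nearest is N3
(2, 16, 17) — d² to each: N1:576, N2:461, N3:365 → nearest is N3
(3, 2, 0) — d² to each: N1:310, N2:355, N3:179 → nearest is N3
(17, 23, 14) — d² to each: N1:555, N2:222, N3:382 → nearest is N2
(10, 6, 11) — d² to each: N1:104, N2:177, N3:33 → nearest is N3
4 of the 7 points have N3 as nearest.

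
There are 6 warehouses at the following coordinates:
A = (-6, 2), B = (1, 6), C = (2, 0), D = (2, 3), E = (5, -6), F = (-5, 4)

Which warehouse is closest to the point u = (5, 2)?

Squared Euclidean distances:
|uA|² = (5−(-6))² + (2−2)² = 121 + 0 = 121
|uB|² = (5−1)² + (2−6)² = 16 + 16 = 32
|uC|² = (5−2)² + (2−0)² = 9 + 4 = 13
|uD|² = (5−2)² + (2−3)² = 9 + 1 = 10
|uE|² = (5−5)² + (2−(-6))² = 0 + 64 = 64
|uF|² = (5−(-5))² + (2−4)² = 100 + 4 = 104
Minimum is at D.

D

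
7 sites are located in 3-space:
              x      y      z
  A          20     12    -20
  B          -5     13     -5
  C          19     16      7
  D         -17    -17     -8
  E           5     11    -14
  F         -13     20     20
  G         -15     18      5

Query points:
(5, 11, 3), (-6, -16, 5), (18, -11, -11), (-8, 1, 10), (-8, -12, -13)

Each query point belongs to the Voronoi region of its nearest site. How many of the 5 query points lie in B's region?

1

(5, 11, 3) — d² to each: A:755, B:168, C:237, D:1389, E:289, F:694, G:453 → nearest is B
(-6, -16, 5) — d² to each: A:2085, B:942, C:1653, D:291, E:1211, F:1570, G:1237 → nearest is D
(18, -11, -11) — d² to each: A:614, B:1141, C:1054, D:1270, E:662, F:2883, G:2186 → nearest is A
(-8, 1, 10) — d² to each: A:1805, B:378, C:963, D:729, E:845, F:486, G:363 → nearest is G
(-8, -12, -13) — d² to each: A:1409, B:698, C:1913, D:131, E:699, F:2138, G:1273 → nearest is D
1 of the 5 points has B as nearest.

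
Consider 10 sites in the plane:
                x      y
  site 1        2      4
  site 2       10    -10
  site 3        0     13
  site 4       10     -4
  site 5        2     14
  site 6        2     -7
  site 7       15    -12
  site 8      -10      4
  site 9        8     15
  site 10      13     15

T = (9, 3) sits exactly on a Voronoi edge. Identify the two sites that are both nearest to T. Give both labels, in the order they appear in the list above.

Squared distances from T to each site:
d²(T, site 1) = (9−2)² + (3−4)² = 49 + 1 = 50
d²(T, site 2) = (9−10)² + (3−(-10))² = 1 + 169 = 170
d²(T, site 3) = (9−0)² + (3−13)² = 81 + 100 = 181
d²(T, site 4) = (9−10)² + (3−(-4))² = 1 + 49 = 50
d²(T, site 5) = (9−2)² + (3−14)² = 49 + 121 = 170
d²(T, site 6) = (9−2)² + (3−(-7))² = 49 + 100 = 149
d²(T, site 7) = (9−15)² + (3−(-12))² = 36 + 225 = 261
d²(T, site 8) = (9−(-10))² + (3−4)² = 361 + 1 = 362
d²(T, site 9) = (9−8)² + (3−15)² = 1 + 144 = 145
d²(T, site 10) = (9−13)² + (3−15)² = 16 + 144 = 160
T is equidistant from site 1 and site 4 (both at squared distance 50), and every other site is strictly farther — so T lies on the site 1–site 4 Voronoi edge.

site 1 and site 4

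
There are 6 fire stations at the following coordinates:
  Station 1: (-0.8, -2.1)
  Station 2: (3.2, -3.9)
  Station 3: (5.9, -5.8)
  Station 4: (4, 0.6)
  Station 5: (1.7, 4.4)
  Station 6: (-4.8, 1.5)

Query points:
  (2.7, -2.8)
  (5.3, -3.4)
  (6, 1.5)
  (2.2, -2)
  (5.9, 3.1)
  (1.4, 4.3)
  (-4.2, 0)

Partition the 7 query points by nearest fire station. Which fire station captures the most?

Station 2

(2.7, -2.8) — d² to each: Station 1:12.74, Station 2:1.46, Station 3:19.24, Station 4:13.25, Station 5:52.84, Station 6:74.74 → nearest is Station 2
(5.3, -3.4) — d² to each: Station 1:38.9, Station 2:4.66, Station 3:6.12, Station 4:17.69, Station 5:73.8, Station 6:126.02 → nearest is Station 2
(6, 1.5) — d² to each: Station 1:59.2, Station 2:37, Station 3:53.3, Station 4:4.81, Station 5:26.9, Station 6:116.64 → nearest is Station 4
(2.2, -2) — d² to each: Station 1:9.01, Station 2:4.61, Station 3:28.13, Station 4:10, Station 5:41.21, Station 6:61.25 → nearest is Station 2
(5.9, 3.1) — d² to each: Station 1:71.93, Station 2:56.29, Station 3:79.21, Station 4:9.86, Station 5:19.33, Station 6:117.05 → nearest is Station 4
(1.4, 4.3) — d² to each: Station 1:45.8, Station 2:70.48, Station 3:122.26, Station 4:20.45, Station 5:0.1, Station 6:46.28 → nearest is Station 5
(-4.2, 0) — d² to each: Station 1:15.97, Station 2:69.97, Station 3:135.65, Station 4:67.6, Station 5:54.17, Station 6:2.61 → nearest is Station 6
Tally — Station 2:3, Station 4:2, Station 5:1, Station 6:1. Station 2 captures the most (3).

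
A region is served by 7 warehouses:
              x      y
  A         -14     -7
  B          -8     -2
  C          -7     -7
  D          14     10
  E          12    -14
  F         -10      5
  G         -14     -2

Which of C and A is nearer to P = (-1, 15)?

C

Compare squared distances:
|PC|² = (-1−(-7))² + (15−(-7))² = 36 + 484 = 520
|PA|² = (-1−(-14))² + (15−(-7))² = 169 + 484 = 653
520 < 653, so C is closer.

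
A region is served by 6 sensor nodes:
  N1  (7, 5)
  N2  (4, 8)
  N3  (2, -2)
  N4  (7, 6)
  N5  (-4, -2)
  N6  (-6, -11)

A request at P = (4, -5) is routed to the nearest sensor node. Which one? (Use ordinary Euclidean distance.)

N3

Since √ is increasing, it suffices to compare squared distances:
|PN1|² = (4−7)² + (-5−5)² = 9 + 100 = 109
|PN2|² = (4−4)² + (-5−8)² = 0 + 169 = 169
|PN3|² = (4−2)² + (-5−(-2))² = 4 + 9 = 13
|PN4|² = (4−7)² + (-5−6)² = 9 + 121 = 130
|PN5|² = (4−(-4))² + (-5−(-2))² = 64 + 9 = 73
|PN6|² = (4−(-6))² + (-5−(-11))² = 100 + 36 = 136
Minimum is at N3.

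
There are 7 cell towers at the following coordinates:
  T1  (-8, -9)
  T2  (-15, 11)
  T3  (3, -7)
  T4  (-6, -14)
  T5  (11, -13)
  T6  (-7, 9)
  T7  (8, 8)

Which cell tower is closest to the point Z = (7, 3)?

Compare squared distances (the ordering matches that of the actual distances):
|ZT1|² = (7−(-8))² + (3−(-9))² = 225 + 144 = 369
|ZT2|² = (7−(-15))² + (3−11)² = 484 + 64 = 548
|ZT3|² = (7−3)² + (3−(-7))² = 16 + 100 = 116
|ZT4|² = (7−(-6))² + (3−(-14))² = 169 + 289 = 458
|ZT5|² = (7−11)² + (3−(-13))² = 16 + 256 = 272
|ZT6|² = (7−(-7))² + (3−9)² = 196 + 36 = 232
|ZT7|² = (7−8)² + (3−8)² = 1 + 25 = 26
The smallest is to T7, so Z lies in the Voronoi region of T7.

T7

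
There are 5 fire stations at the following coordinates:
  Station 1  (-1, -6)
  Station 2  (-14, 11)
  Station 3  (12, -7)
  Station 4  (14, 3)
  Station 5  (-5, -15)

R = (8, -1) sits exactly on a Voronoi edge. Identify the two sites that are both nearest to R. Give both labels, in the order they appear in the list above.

Squared distances from R to each site:
d²(R, Station 1) = (8−(-1))² + (-1−(-6))² = 81 + 25 = 106
d²(R, Station 2) = (8−(-14))² + (-1−11)² = 484 + 144 = 628
d²(R, Station 3) = (8−12)² + (-1−(-7))² = 16 + 36 = 52
d²(R, Station 4) = (8−14)² + (-1−3)² = 36 + 16 = 52
d²(R, Station 5) = (8−(-5))² + (-1−(-15))² = 169 + 196 = 365
R is equidistant from Station 3 and Station 4 (both at squared distance 52), and every other site is strictly farther — so R lies on the Station 3–Station 4 Voronoi edge.

Station 3 and Station 4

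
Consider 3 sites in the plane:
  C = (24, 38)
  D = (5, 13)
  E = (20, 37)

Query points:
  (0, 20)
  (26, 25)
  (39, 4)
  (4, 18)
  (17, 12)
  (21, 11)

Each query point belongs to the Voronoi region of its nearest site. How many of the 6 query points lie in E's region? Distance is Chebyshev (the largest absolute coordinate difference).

(0, 20) — d to each: C:24, D:7, E:20 → nearest is D
(26, 25) — d to each: C:13, D:21, E:12 → nearest is E
(39, 4) — d to each: C:34, D:34, E:33 → nearest is E
(4, 18) — d to each: C:20, D:5, E:19 → nearest is D
(17, 12) — d to each: C:26, D:12, E:25 → nearest is D
(21, 11) — d to each: C:27, D:16, E:26 → nearest is D
2 of the 6 points have E as nearest.

2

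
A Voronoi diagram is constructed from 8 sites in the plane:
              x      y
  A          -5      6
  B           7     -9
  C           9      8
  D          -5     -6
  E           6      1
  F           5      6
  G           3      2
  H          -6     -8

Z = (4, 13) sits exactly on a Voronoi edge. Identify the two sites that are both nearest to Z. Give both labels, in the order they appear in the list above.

Squared distances from Z to each site:
|ZA|² = (4−(-5))² + (13−6)² = 81 + 49 = 130
|ZB|² = (4−7)² + (13−(-9))² = 9 + 484 = 493
|ZC|² = (4−9)² + (13−8)² = 25 + 25 = 50
|ZD|² = (4−(-5))² + (13−(-6))² = 81 + 361 = 442
|ZE|² = (4−6)² + (13−1)² = 4 + 144 = 148
|ZF|² = (4−5)² + (13−6)² = 1 + 49 = 50
|ZG|² = (4−3)² + (13−2)² = 1 + 121 = 122
|ZH|² = (4−(-6))² + (13−(-8))² = 100 + 441 = 541
Z is equidistant from C and F (both at squared distance 50), and every other site is strictly farther — so Z lies on the C–F Voronoi edge.

C and F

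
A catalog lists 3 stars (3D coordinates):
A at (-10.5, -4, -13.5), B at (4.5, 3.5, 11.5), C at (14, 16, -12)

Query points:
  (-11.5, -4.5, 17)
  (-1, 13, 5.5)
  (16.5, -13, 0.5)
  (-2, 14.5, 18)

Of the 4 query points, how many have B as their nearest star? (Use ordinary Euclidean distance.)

4

(-11.5, -4.5, 17) — d² to each: A:931.5, B:350.25, C:1911.5 → nearest is B
(-1, 13, 5.5) — d² to each: A:740.25, B:156.5, C:540.25 → nearest is B
(16.5, -13, 0.5) — d² to each: A:1006, B:537.25, C:1003.5 → nearest is B
(-2, 14.5, 18) — d² to each: A:1406.75, B:205.5, C:1158.25 → nearest is B
4 of the 4 points have B as nearest.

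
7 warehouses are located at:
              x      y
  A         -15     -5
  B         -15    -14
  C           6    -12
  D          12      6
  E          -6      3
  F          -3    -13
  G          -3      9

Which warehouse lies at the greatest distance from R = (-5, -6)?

D

Squared Euclidean distances:
|RA|² = 100 + 1 = 101
|RB|² = 100 + 64 = 164
|RC|² = 121 + 36 = 157
|RD|² = 289 + 144 = 433
|RE|² = 1 + 81 = 82
|RF|² = 4 + 49 = 53
|RG|² = 4 + 225 = 229
The largest is to D.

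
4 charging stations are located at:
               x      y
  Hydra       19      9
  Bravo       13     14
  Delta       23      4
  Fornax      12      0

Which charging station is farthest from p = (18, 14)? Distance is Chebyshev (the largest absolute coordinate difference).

Fornax

d(p, Hydra) = max(1, 5) = 5
d(p, Bravo) = max(5, 0) = 5
d(p, Delta) = max(5, 10) = 10
d(p, Fornax) = max(6, 14) = 14
The largest is to Fornax.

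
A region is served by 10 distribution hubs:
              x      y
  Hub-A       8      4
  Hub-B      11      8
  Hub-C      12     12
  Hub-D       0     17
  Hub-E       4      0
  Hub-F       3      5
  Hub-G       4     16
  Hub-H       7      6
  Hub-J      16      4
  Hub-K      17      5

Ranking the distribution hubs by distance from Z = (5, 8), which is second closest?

Hub-F

Since √ is increasing, it suffices to compare squared distances:
d²(Z, Hub-A) = (5−8)² + (8−4)² = 9 + 16 = 25
d²(Z, Hub-B) = (5−11)² + (8−8)² = 36 + 0 = 36
d²(Z, Hub-C) = (5−12)² + (8−12)² = 49 + 16 = 65
d²(Z, Hub-D) = (5−0)² + (8−17)² = 25 + 81 = 106
d²(Z, Hub-E) = (5−4)² + (8−0)² = 1 + 64 = 65
d²(Z, Hub-F) = (5−3)² + (8−5)² = 4 + 9 = 13
d²(Z, Hub-G) = (5−4)² + (8−16)² = 1 + 64 = 65
d²(Z, Hub-H) = (5−7)² + (8−6)² = 4 + 4 = 8
d²(Z, Hub-J) = (5−16)² + (8−4)² = 121 + 16 = 137
d²(Z, Hub-K) = (5−17)² + (8−5)² = 144 + 9 = 153
Sorted ascending: Hub-H, Hub-F, Hub-A, … — the second-nearest is Hub-F.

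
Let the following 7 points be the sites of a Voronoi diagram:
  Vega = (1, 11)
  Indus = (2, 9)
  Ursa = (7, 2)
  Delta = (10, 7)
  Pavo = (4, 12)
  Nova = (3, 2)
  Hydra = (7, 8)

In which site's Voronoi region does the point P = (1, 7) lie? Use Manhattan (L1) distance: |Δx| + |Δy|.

Indus

d(P, Vega) = |1−1| + |7−11| = 0 + 4 = 4
d(P, Indus) = |1−2| + |7−9| = 1 + 2 = 3
d(P, Ursa) = |1−7| + |7−2| = 6 + 5 = 11
d(P, Delta) = |1−10| + |7−7| = 9 + 0 = 9
d(P, Pavo) = |1−4| + |7−12| = 3 + 5 = 8
d(P, Nova) = |1−3| + |7−2| = 2 + 5 = 7
d(P, Hydra) = |1−7| + |7−8| = 6 + 1 = 7
Minimum is at Indus.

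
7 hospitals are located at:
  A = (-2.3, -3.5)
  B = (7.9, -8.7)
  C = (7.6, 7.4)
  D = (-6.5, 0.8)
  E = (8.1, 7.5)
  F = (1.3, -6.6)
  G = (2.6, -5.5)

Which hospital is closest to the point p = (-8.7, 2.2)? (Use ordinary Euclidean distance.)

Since √ is increasing, it suffices to compare squared distances:
|pA|² = (-8.7−(-2.3))² + (2.2−(-3.5))² = 40.96 + 32.49 = 73.45
|pB|² = (-8.7−7.9)² + (2.2−(-8.7))² = 275.56 + 118.81 = 394.37
|pC|² = (-8.7−7.6)² + (2.2−7.4)² = 265.69 + 27.04 = 292.73
|pD|² = (-8.7−(-6.5))² + (2.2−0.8)² = 4.84 + 1.96 = 6.8
|pE|² = (-8.7−8.1)² + (2.2−7.5)² = 282.24 + 28.09 = 310.33
|pF|² = (-8.7−1.3)² + (2.2−(-6.6))² = 100 + 77.44 = 177.44
|pG|² = (-8.7−2.6)² + (2.2−(-5.5))² = 127.69 + 59.29 = 186.98
D is nearest.

D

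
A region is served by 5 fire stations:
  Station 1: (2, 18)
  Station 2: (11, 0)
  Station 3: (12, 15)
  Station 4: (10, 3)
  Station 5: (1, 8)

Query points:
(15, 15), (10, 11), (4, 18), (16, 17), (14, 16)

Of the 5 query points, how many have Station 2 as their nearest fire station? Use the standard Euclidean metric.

(15, 15) — d² to each: Station 1:178, Station 2:241, Station 3:9, Station 4:169, Station 5:245 → nearest is Station 3
(10, 11) — d² to each: Station 1:113, Station 2:122, Station 3:20, Station 4:64, Station 5:90 → nearest is Station 3
(4, 18) — d² to each: Station 1:4, Station 2:373, Station 3:73, Station 4:261, Station 5:109 → nearest is Station 1
(16, 17) — d² to each: Station 1:197, Station 2:314, Station 3:20, Station 4:232, Station 5:306 → nearest is Station 3
(14, 16) — d² to each: Station 1:148, Station 2:265, Station 3:5, Station 4:185, Station 5:233 → nearest is Station 3
0 of the 5 points have Station 2 as nearest.

0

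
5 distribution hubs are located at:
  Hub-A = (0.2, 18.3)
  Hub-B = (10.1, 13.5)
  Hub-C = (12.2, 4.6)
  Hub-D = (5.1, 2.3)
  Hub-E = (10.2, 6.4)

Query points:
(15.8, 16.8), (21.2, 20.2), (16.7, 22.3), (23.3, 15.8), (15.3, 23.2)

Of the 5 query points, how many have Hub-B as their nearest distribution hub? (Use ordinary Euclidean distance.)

(15.8, 16.8) — d² to each: Hub-A:245.61, Hub-B:43.38, Hub-C:161.8, Hub-D:324.74, Hub-E:139.52 → nearest is Hub-B
(21.2, 20.2) — d² to each: Hub-A:444.61, Hub-B:168.1, Hub-C:324.36, Hub-D:579.62, Hub-E:311.44 → nearest is Hub-B
(16.7, 22.3) — d² to each: Hub-A:288.25, Hub-B:121, Hub-C:333.54, Hub-D:534.56, Hub-E:295.06 → nearest is Hub-B
(23.3, 15.8) — d² to each: Hub-A:539.86, Hub-B:179.53, Hub-C:248.65, Hub-D:513.49, Hub-E:259.97 → nearest is Hub-B
(15.3, 23.2) — d² to each: Hub-A:252.02, Hub-B:121.13, Hub-C:355.57, Hub-D:540.85, Hub-E:308.25 → nearest is Hub-B
5 of the 5 points have Hub-B as nearest.

5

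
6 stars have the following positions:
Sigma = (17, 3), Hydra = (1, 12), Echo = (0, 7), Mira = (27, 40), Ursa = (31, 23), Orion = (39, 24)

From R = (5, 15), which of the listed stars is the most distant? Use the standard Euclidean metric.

Orion

Since √ is increasing, it suffices to compare squared distances:
d²(R, Sigma) = (5−17)² + (15−3)² = 144 + 144 = 288
d²(R, Hydra) = (5−1)² + (15−12)² = 16 + 9 = 25
d²(R, Echo) = (5−0)² + (15−7)² = 25 + 64 = 89
d²(R, Mira) = (5−27)² + (15−40)² = 484 + 625 = 1109
d²(R, Ursa) = (5−31)² + (15−23)² = 676 + 64 = 740
d²(R, Orion) = (5−39)² + (15−24)² = 1156 + 81 = 1237
The largest is to Orion.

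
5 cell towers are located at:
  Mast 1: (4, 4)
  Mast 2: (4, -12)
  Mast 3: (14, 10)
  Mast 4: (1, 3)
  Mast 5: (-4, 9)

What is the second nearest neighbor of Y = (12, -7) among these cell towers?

Squared Euclidean distances:
d²(Y, Mast 1) = (12−4)² + (-7−4)² = 64 + 121 = 185
d²(Y, Mast 2) = (12−4)² + (-7−(-12))² = 64 + 25 = 89
d²(Y, Mast 3) = (12−14)² + (-7−10)² = 4 + 289 = 293
d²(Y, Mast 4) = (12−1)² + (-7−3)² = 121 + 100 = 221
d²(Y, Mast 5) = (12−(-4))² + (-7−9)² = 256 + 256 = 512
Sorted ascending: Mast 2, Mast 1, Mast 4, … — the second-nearest is Mast 1.

Mast 1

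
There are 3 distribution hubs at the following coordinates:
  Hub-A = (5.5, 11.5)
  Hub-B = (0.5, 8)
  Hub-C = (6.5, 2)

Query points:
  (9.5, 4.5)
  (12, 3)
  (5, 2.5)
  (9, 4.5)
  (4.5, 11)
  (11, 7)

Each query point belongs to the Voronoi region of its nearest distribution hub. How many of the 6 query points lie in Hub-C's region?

5

(9.5, 4.5) — d² to each: Hub-A:65, Hub-B:93.25, Hub-C:15.25 → nearest is Hub-C
(12, 3) — d² to each: Hub-A:114.5, Hub-B:157.25, Hub-C:31.25 → nearest is Hub-C
(5, 2.5) — d² to each: Hub-A:81.25, Hub-B:50.5, Hub-C:2.5 → nearest is Hub-C
(9, 4.5) — d² to each: Hub-A:61.25, Hub-B:84.5, Hub-C:12.5 → nearest is Hub-C
(4.5, 11) — d² to each: Hub-A:1.25, Hub-B:25, Hub-C:85 → nearest is Hub-A
(11, 7) — d² to each: Hub-A:50.5, Hub-B:111.25, Hub-C:45.25 → nearest is Hub-C
5 of the 6 points have Hub-C as nearest.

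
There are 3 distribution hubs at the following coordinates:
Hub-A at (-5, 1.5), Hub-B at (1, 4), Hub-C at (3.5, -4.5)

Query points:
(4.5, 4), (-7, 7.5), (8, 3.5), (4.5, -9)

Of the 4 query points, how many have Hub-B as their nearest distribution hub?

2

(4.5, 4) — d² to each: Hub-A:96.5, Hub-B:12.25, Hub-C:73.25 → nearest is Hub-B
(-7, 7.5) — d² to each: Hub-A:40, Hub-B:76.25, Hub-C:254.25 → nearest is Hub-A
(8, 3.5) — d² to each: Hub-A:173, Hub-B:49.25, Hub-C:84.25 → nearest is Hub-B
(4.5, -9) — d² to each: Hub-A:200.5, Hub-B:181.25, Hub-C:21.25 → nearest is Hub-C
2 of the 4 points have Hub-B as nearest.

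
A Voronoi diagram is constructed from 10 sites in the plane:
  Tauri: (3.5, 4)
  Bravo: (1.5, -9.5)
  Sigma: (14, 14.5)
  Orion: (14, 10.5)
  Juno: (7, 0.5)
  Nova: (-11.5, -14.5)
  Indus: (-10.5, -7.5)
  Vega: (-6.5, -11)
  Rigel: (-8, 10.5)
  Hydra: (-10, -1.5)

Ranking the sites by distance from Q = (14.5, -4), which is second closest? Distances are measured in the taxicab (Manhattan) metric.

d(Q, Tauri) = 11 + 8 = 19
d(Q, Bravo) = 13 + 5.5 = 18.5
d(Q, Sigma) = 0.5 + 18.5 = 19
d(Q, Orion) = 0.5 + 14.5 = 15
d(Q, Juno) = 7.5 + 4.5 = 12
d(Q, Nova) = 26 + 10.5 = 36.5
d(Q, Indus) = 25 + 3.5 = 28.5
d(Q, Vega) = 21 + 7 = 28
d(Q, Rigel) = 22.5 + 14.5 = 37
d(Q, Hydra) = 24.5 + 2.5 = 27
Sorted ascending: Juno, Orion, Bravo, … — the second-nearest is Orion.

Orion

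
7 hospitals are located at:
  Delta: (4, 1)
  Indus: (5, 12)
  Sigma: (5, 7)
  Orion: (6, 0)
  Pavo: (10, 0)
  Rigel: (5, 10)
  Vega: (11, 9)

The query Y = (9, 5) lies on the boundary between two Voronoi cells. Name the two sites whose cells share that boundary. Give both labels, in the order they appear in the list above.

Squared distances from Y to each site:
d²(Y, Delta) = (9−4)² + (5−1)² = 25 + 16 = 41
d²(Y, Indus) = (9−5)² + (5−12)² = 16 + 49 = 65
d²(Y, Sigma) = (9−5)² + (5−7)² = 16 + 4 = 20
d²(Y, Orion) = (9−6)² + (5−0)² = 9 + 25 = 34
d²(Y, Pavo) = (9−10)² + (5−0)² = 1 + 25 = 26
d²(Y, Rigel) = (9−5)² + (5−10)² = 16 + 25 = 41
d²(Y, Vega) = (9−11)² + (5−9)² = 4 + 16 = 20
Y is equidistant from Sigma and Vega (both at squared distance 20), and every other site is strictly farther — so Y lies on the Sigma–Vega Voronoi edge.

Sigma and Vega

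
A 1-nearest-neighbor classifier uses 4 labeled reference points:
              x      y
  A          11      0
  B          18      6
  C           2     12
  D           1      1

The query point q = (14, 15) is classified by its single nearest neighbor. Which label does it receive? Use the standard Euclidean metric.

Since √ is increasing, it suffices to compare squared distances:
|qA|² = (14−11)² + (15−0)² = 9 + 225 = 234
|qB|² = (14−18)² + (15−6)² = 16 + 81 = 97
|qC|² = (14−2)² + (15−12)² = 144 + 9 = 153
|qD|² = (14−1)² + (15−1)² = 169 + 196 = 365
The smallest is to B, so q lies in the Voronoi region of B.

B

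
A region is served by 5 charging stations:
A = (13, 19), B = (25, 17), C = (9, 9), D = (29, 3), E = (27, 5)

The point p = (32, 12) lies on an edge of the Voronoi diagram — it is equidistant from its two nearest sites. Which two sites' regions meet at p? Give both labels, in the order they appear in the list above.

B and E

Squared distances from p to each site:
|pA|² = 361 + 49 = 410
|pB|² = 49 + 25 = 74
|pC|² = 529 + 9 = 538
|pD|² = 9 + 81 = 90
|pE|² = 25 + 49 = 74
p is equidistant from B and E (both at squared distance 74), and every other site is strictly farther — so p lies on the B–E Voronoi edge.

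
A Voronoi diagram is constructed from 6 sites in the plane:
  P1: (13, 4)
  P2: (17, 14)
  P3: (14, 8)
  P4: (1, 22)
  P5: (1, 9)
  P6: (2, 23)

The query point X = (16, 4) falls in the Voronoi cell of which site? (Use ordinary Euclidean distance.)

Since √ is increasing, it suffices to compare squared distances:
|XP1|² = (16−13)² + (4−4)² = 9 + 0 = 9
|XP2|² = (16−17)² + (4−14)² = 1 + 100 = 101
|XP3|² = (16−14)² + (4−8)² = 4 + 16 = 20
|XP4|² = (16−1)² + (4−22)² = 225 + 324 = 549
|XP5|² = (16−1)² + (4−9)² = 225 + 25 = 250
|XP6|² = (16−2)² + (4−23)² = 196 + 361 = 557
Minimum is at P1.

P1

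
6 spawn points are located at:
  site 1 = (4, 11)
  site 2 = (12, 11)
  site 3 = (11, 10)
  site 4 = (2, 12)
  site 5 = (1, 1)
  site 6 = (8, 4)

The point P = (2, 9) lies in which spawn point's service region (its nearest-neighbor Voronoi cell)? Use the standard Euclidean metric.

site 1

Since √ is increasing, it suffices to compare squared distances:
d²(P, site 1) = (2−4)² + (9−11)² = 4 + 4 = 8
d²(P, site 2) = (2−12)² + (9−11)² = 100 + 4 = 104
d²(P, site 3) = (2−11)² + (9−10)² = 81 + 1 = 82
d²(P, site 4) = (2−2)² + (9−12)² = 0 + 9 = 9
d²(P, site 5) = (2−1)² + (9−1)² = 1 + 64 = 65
d²(P, site 6) = (2−8)² + (9−4)² = 36 + 25 = 61
site 1 is nearest.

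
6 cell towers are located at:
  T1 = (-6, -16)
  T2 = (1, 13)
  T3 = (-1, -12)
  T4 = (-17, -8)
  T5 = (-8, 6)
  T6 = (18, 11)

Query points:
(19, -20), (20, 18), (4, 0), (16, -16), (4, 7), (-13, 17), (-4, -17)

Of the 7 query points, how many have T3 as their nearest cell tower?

3

(19, -20) — d² to each: T1:641, T2:1413, T3:464, T4:1440, T5:1405, T6:962 → nearest is T3
(20, 18) — d² to each: T1:1832, T2:386, T3:1341, T4:2045, T5:928, T6:53 → nearest is T6
(4, 0) — d² to each: T1:356, T2:178, T3:169, T4:505, T5:180, T6:317 → nearest is T3
(16, -16) — d² to each: T1:484, T2:1066, T3:305, T4:1153, T5:1060, T6:733 → nearest is T3
(4, 7) — d² to each: T1:629, T2:45, T3:386, T4:666, T5:145, T6:212 → nearest is T2
(-13, 17) — d² to each: T1:1138, T2:212, T3:985, T4:641, T5:146, T6:997 → nearest is T5
(-4, -17) — d² to each: T1:5, T2:925, T3:34, T4:250, T5:545, T6:1268 → nearest is T1
3 of the 7 points have T3 as nearest.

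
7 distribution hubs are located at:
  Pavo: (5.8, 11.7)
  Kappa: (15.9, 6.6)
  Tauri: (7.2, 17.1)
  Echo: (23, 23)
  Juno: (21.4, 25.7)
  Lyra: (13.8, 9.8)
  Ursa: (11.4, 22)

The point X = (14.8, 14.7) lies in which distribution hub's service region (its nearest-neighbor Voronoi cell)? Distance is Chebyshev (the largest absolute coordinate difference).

d(X, Pavo) = max(9, 3) = 9
d(X, Kappa) = max(1.1, 8.1) = 8.1
d(X, Tauri) = max(7.6, 2.4) = 7.6
d(X, Echo) = max(8.2, 8.3) = 8.3
d(X, Juno) = max(6.6, 11) = 11
d(X, Lyra) = max(1, 4.9) = 4.9
d(X, Ursa) = max(3.4, 7.3) = 7.3
Lyra is nearest.

Lyra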